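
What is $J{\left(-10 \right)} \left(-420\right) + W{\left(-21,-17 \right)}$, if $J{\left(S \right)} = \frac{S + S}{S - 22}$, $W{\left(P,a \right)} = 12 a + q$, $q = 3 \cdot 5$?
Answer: $- \frac{903}{2} \approx -451.5$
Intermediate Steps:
$q = 15$
$W{\left(P,a \right)} = 15 + 12 a$ ($W{\left(P,a \right)} = 12 a + 15 = 15 + 12 a$)
$J{\left(S \right)} = \frac{2 S}{-22 + S}$
$J{\left(-10 \right)} \left(-420\right) + W{\left(-21,-17 \right)} = 2 \left(-10\right) \frac{1}{-22 - 10} \left(-420\right) + \left(15 + 12 \left(-17\right)\right) = 2 \left(-10\right) \frac{1}{-32} \left(-420\right) + \left(15 - 204\right) = 2 \left(-10\right) \left(- \frac{1}{32}\right) \left(-420\right) - 189 = \frac{5}{8} \left(-420\right) - 189 = - \frac{525}{2} - 189 = - \frac{903}{2}$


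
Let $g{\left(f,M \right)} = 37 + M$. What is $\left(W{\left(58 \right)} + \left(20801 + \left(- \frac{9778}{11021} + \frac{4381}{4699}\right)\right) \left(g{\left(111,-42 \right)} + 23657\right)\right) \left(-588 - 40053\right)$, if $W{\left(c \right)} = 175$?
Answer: $- \frac{1035485480414741269881}{51787679} \approx -1.9995 \cdot 10^{13}$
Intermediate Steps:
$\left(W{\left(58 \right)} + \left(20801 + \left(- \frac{9778}{11021} + \frac{4381}{4699}\right)\right) \left(g{\left(111,-42 \right)} + 23657\right)\right) \left(-588 - 40053\right) = \left(175 + \left(20801 + \left(- \frac{9778}{11021} + \frac{4381}{4699}\right)\right) \left(\left(37 - 42\right) + 23657\right)\right) \left(-588 - 40053\right) = \left(175 + \left(20801 + \left(\left(-9778\right) \frac{1}{11021} + 4381 \cdot \frac{1}{4699}\right)\right) \left(-5 + 23657\right)\right) \left(-40641\right) = \left(175 + \left(20801 + \left(- \frac{9778}{11021} + \frac{4381}{4699}\right)\right) 23652\right) \left(-40641\right) = \left(175 + \left(20801 + \frac{2336179}{51787679}\right) 23652\right) \left(-40641\right) = \left(175 + \frac{1077237847058}{51787679} \cdot 23652\right) \left(-40641\right) = \left(175 + \frac{25478829558615816}{51787679}\right) \left(-40641\right) = \frac{25478838621459641}{51787679} \left(-40641\right) = - \frac{1035485480414741269881}{51787679}$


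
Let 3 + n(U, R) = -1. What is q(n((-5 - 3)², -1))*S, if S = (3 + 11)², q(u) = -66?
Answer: -12936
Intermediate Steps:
n(U, R) = -4 (n(U, R) = -3 - 1 = -4)
S = 196 (S = 14² = 196)
q(n((-5 - 3)², -1))*S = -66*196 = -12936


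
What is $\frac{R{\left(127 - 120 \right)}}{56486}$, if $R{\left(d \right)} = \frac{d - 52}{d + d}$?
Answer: $- \frac{45}{790804} \approx -5.6904 \cdot 10^{-5}$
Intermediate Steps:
$R{\left(d \right)} = \frac{-52 + d}{2 d}$
$\frac{R{\left(127 - 120 \right)}}{56486} = \frac{\frac{1}{2} \frac{1}{127 - 120} \left(-52 + \left(127 - 120\right)\right)}{56486} = \frac{-52 + 7}{2 \cdot 7} \cdot \frac{1}{56486} = \frac{1}{2} \cdot \frac{1}{7} \left(-45\right) \frac{1}{56486} = \left(- \frac{45}{14}\right) \frac{1}{56486} = - \frac{45}{790804}$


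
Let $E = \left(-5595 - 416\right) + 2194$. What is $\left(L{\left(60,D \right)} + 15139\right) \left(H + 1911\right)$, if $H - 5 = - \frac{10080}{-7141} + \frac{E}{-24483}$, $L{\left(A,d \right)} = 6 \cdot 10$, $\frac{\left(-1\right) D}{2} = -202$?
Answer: $\frac{5095529667740815}{174833103} \approx 2.9145 \cdot 10^{7}$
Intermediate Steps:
$D = 404$ ($D = \left(-2\right) \left(-202\right) = 404$)
$L{\left(A,d \right)} = 60$
$E = -3817$ ($E = -6011 + 2194 = -3817$)
$H = \frac{1148211352}{174833103}$ ($H = 5 - \left(- \frac{10080}{7141} - \frac{3817}{24483}\right) = 5 - - \frac{274045837}{174833103} = 5 + \left(\frac{10080}{7141} + \frac{3817}{24483}\right) = 5 + \frac{274045837}{174833103} = \frac{1148211352}{174833103} \approx 6.5675$)
$\left(L{\left(60,D \right)} + 15139\right) \left(H + 1911\right) = \left(60 + 15139\right) \left(\frac{1148211352}{174833103} + 1911\right) = 15199 \cdot \frac{335254271185}{174833103} = \frac{5095529667740815}{174833103}$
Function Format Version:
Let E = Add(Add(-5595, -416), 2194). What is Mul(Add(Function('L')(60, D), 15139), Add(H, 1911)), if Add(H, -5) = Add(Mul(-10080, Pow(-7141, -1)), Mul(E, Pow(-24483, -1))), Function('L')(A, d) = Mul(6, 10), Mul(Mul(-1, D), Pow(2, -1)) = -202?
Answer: Rational(5095529667740815, 174833103) ≈ 2.9145e+7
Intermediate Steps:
D = 404 (D = Mul(-2, -202) = 404)
Function('L')(A, d) = 60
E = -3817 (E = Add(-6011, 2194) = -3817)
H = Rational(1148211352, 174833103) (H = Add(5, Add(Mul(-10080, Pow(-7141, -1)), Mul(-3817, Pow(-24483, -1)))) = Add(5, Add(Mul(-10080, Rational(-1, 7141)), Mul(-3817, Rational(-1, 24483)))) = Add(5, Add(Rational(10080, 7141), Rational(3817, 24483))) = Add(5, Rational(274045837, 174833103)) = Rational(1148211352, 174833103) ≈ 6.5675)
Mul(Add(Function('L')(60, D), 15139), Add(H, 1911)) = Mul(Add(60, 15139), Add(Rational(1148211352, 174833103), 1911)) = Mul(15199, Rational(335254271185, 174833103)) = Rational(5095529667740815, 174833103)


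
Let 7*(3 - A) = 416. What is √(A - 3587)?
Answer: 4*I*√11158/7 ≈ 60.361*I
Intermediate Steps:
A = -395/7 (A = 3 - ⅐*416 = 3 - 416/7 = -395/7 ≈ -56.429)
√(A - 3587) = √(-395/7 - 3587) = √(-25504/7) = 4*I*√11158/7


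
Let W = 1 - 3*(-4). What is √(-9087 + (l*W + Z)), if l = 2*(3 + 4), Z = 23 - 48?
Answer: I*√8930 ≈ 94.499*I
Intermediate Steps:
Z = -25
W = 13 (W = 1 + 12 = 13)
l = 14 (l = 2*7 = 14)
√(-9087 + (l*W + Z)) = √(-9087 + (14*13 - 25)) = √(-9087 + (182 - 25)) = √(-9087 + 157) = √(-8930) = I*√8930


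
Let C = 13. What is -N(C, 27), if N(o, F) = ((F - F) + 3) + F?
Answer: -30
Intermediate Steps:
N(o, F) = 3 + F (N(o, F) = (0 + 3) + F = 3 + F)
-N(C, 27) = -(3 + 27) = -1*30 = -30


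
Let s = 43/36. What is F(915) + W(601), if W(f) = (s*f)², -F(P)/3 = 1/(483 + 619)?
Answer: 367991215655/714096 ≈ 5.1532e+5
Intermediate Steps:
s = 43/36 (s = 43*(1/36) = 43/36 ≈ 1.1944)
F(P) = -3/1102 (F(P) = -3/(483 + 619) = -3/1102)
W(f) = 1849*f²/1296 (W(f) = (43*f/36)² = 1849*f²/1296)
F(915) + W(601) = -3/1102 + (1849/1296)*601² = -3/1102 + (1849/1296)*361201 = -3/1102 + 667860649/1296 = 367991215655/714096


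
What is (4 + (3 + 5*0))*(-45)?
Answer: -315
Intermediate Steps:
(4 + (3 + 5*0))*(-45) = (4 + (3 + 0))*(-45) = (4 + 3)*(-45) = 7*(-45) = -315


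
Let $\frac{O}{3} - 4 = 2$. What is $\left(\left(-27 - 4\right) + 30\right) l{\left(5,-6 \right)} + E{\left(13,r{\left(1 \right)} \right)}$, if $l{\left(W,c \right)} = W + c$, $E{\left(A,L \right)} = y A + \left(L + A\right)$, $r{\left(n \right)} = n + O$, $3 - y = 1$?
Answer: $59$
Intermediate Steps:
$O = 18$ ($O = 12 + 3 \cdot 2 = 12 + 6 = 18$)
$y = 2$ ($y = 3 - 1 = 2$)
$r{\left(n \right)} = 18 + n$ ($r{\left(n \right)} = n + 18 = 18 + n$)
$E{\left(A,L \right)} = L + 3 A$ ($E{\left(A,L \right)} = 2 A + \left(L + A\right) = 2 A + \left(A + L\right) = L + 3 A$)
$\left(\left(-27 - 4\right) + 30\right) l{\left(5,-6 \right)} + E{\left(13,r{\left(1 \right)} \right)} = \left(\left(-27 - 4\right) + 30\right) \left(5 - 6\right) + \left(\left(18 + 1\right) + 3 \cdot 13\right) = \left(-31 + 30\right) \left(-1\right) + \left(19 + 39\right) = \left(-1\right) \left(-1\right) + 58 = 1 + 58 = 59$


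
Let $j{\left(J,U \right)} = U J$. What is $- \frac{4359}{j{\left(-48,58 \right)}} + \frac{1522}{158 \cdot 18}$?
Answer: $\frac{1386187}{659808} \approx 2.1009$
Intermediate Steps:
$j{\left(J,U \right)} = J U$
$- \frac{4359}{j{\left(-48,58 \right)}} + \frac{1522}{158 \cdot 18} = - \frac{4359}{\left(-48\right) 58} + \frac{1522}{158 \cdot 18} = - \frac{4359}{-2784} + \frac{1522}{2844} = \left(-4359\right) \left(- \frac{1}{2784}\right) + 1522 \cdot \frac{1}{2844} = \frac{1453}{928} + \frac{761}{1422} = \frac{1386187}{659808}$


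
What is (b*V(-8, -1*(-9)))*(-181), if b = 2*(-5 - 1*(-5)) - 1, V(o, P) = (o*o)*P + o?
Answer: 102808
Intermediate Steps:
V(o, P) = o + P*o² (V(o, P) = o²*P + o = P*o² + o = o + P*o²)
b = -1 (b = 2*(-5 + 5) - 1 = 2*0 - 1 = 0 - 1 = -1)
(b*V(-8, -1*(-9)))*(-181) = -(-8)*(1 - 1*(-9)*(-8))*(-181) = -(-8)*(1 + 9*(-8))*(-181) = -(-8)*(1 - 72)*(-181) = -(-8)*(-71)*(-181) = -1*568*(-181) = -568*(-181) = 102808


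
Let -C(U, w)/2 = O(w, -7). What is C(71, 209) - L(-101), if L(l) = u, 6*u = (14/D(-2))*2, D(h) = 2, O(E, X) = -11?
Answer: 59/3 ≈ 19.667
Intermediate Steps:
C(U, w) = 22 (C(U, w) = -2*(-11) = 22)
u = 7/3 (u = ((14/2)*2)/6 = ((14*(1/2))*2)/6 = (7*2)/6 = (1/6)*14 = 7/3 ≈ 2.3333)
L(l) = 7/3
C(71, 209) - L(-101) = 22 - 1*7/3 = 22 - 7/3 = 59/3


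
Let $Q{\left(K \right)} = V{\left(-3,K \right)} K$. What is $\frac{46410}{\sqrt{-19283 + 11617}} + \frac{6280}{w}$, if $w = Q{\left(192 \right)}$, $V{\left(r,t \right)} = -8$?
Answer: $- \frac{785}{192} - \frac{23205 i \sqrt{7666}}{3833} \approx -4.0885 - 530.06 i$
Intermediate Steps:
$Q{\left(K \right)} = - 8 K$
$w = -1536$ ($w = \left(-8\right) 192 = -1536$)
$\frac{46410}{\sqrt{-19283 + 11617}} + \frac{6280}{w} = \frac{46410}{\sqrt{-19283 + 11617}} + \frac{6280}{-1536} = \frac{46410}{\sqrt{-7666}} + 6280 \left(- \frac{1}{1536}\right) = \frac{46410}{i \sqrt{7666}} - \frac{785}{192} = 46410 \left(- \frac{i \sqrt{7666}}{7666}\right) - \frac{785}{192} = - \frac{23205 i \sqrt{7666}}{3833} - \frac{785}{192} = - \frac{785}{192} - \frac{23205 i \sqrt{7666}}{3833}$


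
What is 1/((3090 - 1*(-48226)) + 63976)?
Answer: 1/115292 ≈ 8.6736e-6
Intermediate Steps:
1/((3090 - 1*(-48226)) + 63976) = 1/((3090 + 48226) + 63976) = 1/(51316 + 63976) = 1/115292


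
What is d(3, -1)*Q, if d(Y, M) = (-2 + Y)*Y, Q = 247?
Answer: 741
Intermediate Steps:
d(Y, M) = Y*(-2 + Y)
d(3, -1)*Q = (3*(-2 + 3))*247 = (3*1)*247 = 3*247 = 741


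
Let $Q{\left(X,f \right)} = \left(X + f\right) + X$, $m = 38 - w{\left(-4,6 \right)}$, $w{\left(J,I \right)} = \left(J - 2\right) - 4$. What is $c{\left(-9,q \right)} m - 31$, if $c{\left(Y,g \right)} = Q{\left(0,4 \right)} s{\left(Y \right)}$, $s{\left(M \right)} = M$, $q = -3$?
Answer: $-1759$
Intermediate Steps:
$w{\left(J,I \right)} = -6 + J$ ($w{\left(J,I \right)} = \left(-2 + J\right) - 4 = -6 + J$)
$m = 48$ ($m = 38 - \left(-6 - 4\right) = 38 - -10 = 38 + 10 = 48$)
$Q{\left(X,f \right)} = f + 2 X$
$c{\left(Y,g \right)} = 4 Y$ ($c{\left(Y,g \right)} = \left(4 + 2 \cdot 0\right) Y = \left(4 + 0\right) Y = 4 Y$)
$c{\left(-9,q \right)} m - 31 = 4 \left(-9\right) 48 - 31 = \left(-36\right) 48 - 31 = -1728 - 31 = -1759$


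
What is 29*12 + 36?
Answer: 384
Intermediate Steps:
29*12 + 36 = 348 + 36 = 384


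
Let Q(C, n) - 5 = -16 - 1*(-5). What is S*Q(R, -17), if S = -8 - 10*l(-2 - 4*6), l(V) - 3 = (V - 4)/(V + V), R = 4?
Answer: 3414/13 ≈ 262.62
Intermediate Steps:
l(V) = 3 + (-4 + V)/(2*V) (l(V) = 3 + (V - 4)/(V + V) = 3 + (-4 + V)/((2*V)) = 3 + (-4 + V)*(1/(2*V)) = 3 + (-4 + V)/(2*V))
Q(C, n) = -6 (Q(C, n) = 5 + (-16 - 1*(-5)) = 5 + (-16 + 5) = 5 - 11 = -6)
S = -569/13 (S = -8 - 10*(7/2 - 2/(-2 - 4*6)) = -8 - 10*(7/2 - 2/(-2 - 24)) = -8 - 10*(7/2 - 2/(-26)) = -8 - 10*(7/2 - 2*(-1/26)) = -8 - 10*(7/2 + 1/13) = -8 - 10*93/26 = -8 - 465/13 = -569/13 ≈ -43.769)
S*Q(R, -17) = -569/13*(-6) = 3414/13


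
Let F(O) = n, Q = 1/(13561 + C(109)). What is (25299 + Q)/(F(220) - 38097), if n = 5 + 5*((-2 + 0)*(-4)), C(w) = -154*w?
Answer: -40794637/61358850 ≈ -0.66485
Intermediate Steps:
Q = -1/3225 (Q = 1/(13561 - 154*109) = 1/(13561 - 16786) = 1/(-3225) = -1/3225 ≈ -0.00031008)
n = 45 (n = 5 + 5*(-2*(-4)) = 5 + 5*8 = 5 + 40 = 45)
F(O) = 45
(25299 + Q)/(F(220) - 38097) = (25299 - 1/3225)/(45 - 38097) = (81589274/3225)/(-38052) = (81589274/3225)*(-1/38052) = -40794637/61358850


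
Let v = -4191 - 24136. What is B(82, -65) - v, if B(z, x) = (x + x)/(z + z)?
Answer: 2322749/82 ≈ 28326.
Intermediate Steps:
B(z, x) = x/z (B(z, x) = (2*x)/((2*z)) = (2*x)*(1/(2*z)) = x/z)
v = -28327
B(82, -65) - v = -65/82 - 1*(-28327) = -65*1/82 + 28327 = -65/82 + 28327 = 2322749/82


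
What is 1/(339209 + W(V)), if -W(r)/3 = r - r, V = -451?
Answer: 1/339209 ≈ 2.9480e-6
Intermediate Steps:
W(r) = 0 (W(r) = -3*(r - r) = -3*0 = 0)
1/(339209 + W(V)) = 1/(339209 + 0) = 1/339209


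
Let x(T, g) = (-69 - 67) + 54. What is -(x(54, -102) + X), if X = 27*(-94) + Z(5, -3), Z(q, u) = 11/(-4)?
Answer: 10491/4 ≈ 2622.8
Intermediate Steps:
Z(q, u) = -11/4 (Z(q, u) = 11*(-¼) = -11/4)
x(T, g) = -82 (x(T, g) = -136 + 54 = -82)
X = -10163/4 (X = 27*(-94) - 11/4 = -2538 - 11/4 = -10163/4 ≈ -2540.8)
-(x(54, -102) + X) = -(-82 - 10163/4) = -1*(-10491/4) = 10491/4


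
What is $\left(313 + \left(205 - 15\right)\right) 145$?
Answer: $72935$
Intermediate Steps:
$\left(313 + \left(205 - 15\right)\right) 145 = \left(313 + 190\right) 145 = 503 \cdot 145 = 72935$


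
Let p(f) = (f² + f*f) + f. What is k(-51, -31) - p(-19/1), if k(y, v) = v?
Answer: -734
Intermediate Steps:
p(f) = f + 2*f² (p(f) = (f² + f²) + f = 2*f² + f = f + 2*f²)
k(-51, -31) - p(-19/1) = -31 - (-19/1)*(1 + 2*(-19/1)) = -31 - (-19*1)*(1 + 2*(-19*1)) = -31 - (-19)*(1 + 2*(-19)) = -31 - (-19)*(1 - 38) = -31 - (-19)*(-37) = -31 - 1*703 = -31 - 703 = -734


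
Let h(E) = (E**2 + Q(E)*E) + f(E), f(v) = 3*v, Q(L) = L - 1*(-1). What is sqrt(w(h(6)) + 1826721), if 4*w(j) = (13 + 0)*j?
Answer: sqrt(1827033) ≈ 1351.7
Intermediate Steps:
Q(L) = 1 + L (Q(L) = L + 1 = 1 + L)
h(E) = E**2 + 3*E + E*(1 + E) (h(E) = (E**2 + (1 + E)*E) + 3*E = (E**2 + E*(1 + E)) + 3*E = E**2 + 3*E + E*(1 + E))
w(j) = 13*j/4 (w(j) = ((13 + 0)*j)/4 = (13*j)/4 = 13*j/4)
sqrt(w(h(6)) + 1826721) = sqrt(13*(2*6*(2 + 6))/4 + 1826721) = sqrt(13*(2*6*8)/4 + 1826721) = sqrt((13/4)*96 + 1826721) = sqrt(312 + 1826721) = sqrt(1827033)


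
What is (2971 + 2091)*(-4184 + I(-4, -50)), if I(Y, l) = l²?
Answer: -8524408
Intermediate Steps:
(2971 + 2091)*(-4184 + I(-4, -50)) = (2971 + 2091)*(-4184 + (-50)²) = 5062*(-4184 + 2500) = 5062*(-1684) = -8524408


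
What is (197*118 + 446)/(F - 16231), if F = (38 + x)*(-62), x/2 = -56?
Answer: -23692/11643 ≈ -2.0349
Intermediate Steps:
x = -112 (x = 2*(-56) = -112)
F = 4588 (F = (38 - 112)*(-62) = -74*(-62) = 4588)
(197*118 + 446)/(F - 16231) = (197*118 + 446)/(4588 - 16231) = (23246 + 446)/(-11643) = 23692*(-1/11643) = -23692/11643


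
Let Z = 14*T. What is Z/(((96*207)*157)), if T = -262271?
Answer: -1835897/1559952 ≈ -1.1769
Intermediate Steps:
Z = -3671794 (Z = 14*(-262271) = -3671794)
Z/(((96*207)*157)) = -3671794/((96*207)*157) = -3671794/(19872*157) = -3671794/3119904 = -3671794*1/3119904 = -1835897/1559952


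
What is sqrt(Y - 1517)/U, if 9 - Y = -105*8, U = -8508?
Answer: -I*sqrt(167)/4254 ≈ -0.0030378*I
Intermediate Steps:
Y = 849 (Y = 9 - (-105)*8 = 9 - 1*(-840) = 9 + 840 = 849)
sqrt(Y - 1517)/U = sqrt(849 - 1517)/(-8508) = sqrt(-668)*(-1/8508) = (2*I*sqrt(167))*(-1/8508) = -I*sqrt(167)/4254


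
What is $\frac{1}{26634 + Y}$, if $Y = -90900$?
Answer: $- \frac{1}{64266} \approx -1.556 \cdot 10^{-5}$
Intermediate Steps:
$\frac{1}{26634 + Y} = \frac{1}{26634 - 90900} = \frac{1}{-64266} = - \frac{1}{64266}$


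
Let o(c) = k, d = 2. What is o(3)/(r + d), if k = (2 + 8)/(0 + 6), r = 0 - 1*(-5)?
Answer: 5/21 ≈ 0.23810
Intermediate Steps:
r = 5 (r = 0 + 5 = 5)
k = 5/3 (k = 10/6 = 10*(1/6) = 5/3 ≈ 1.6667)
o(c) = 5/3
o(3)/(r + d) = (5/3)/(5 + 2) = (5/3)/7 = (1/7)*(5/3) = 5/21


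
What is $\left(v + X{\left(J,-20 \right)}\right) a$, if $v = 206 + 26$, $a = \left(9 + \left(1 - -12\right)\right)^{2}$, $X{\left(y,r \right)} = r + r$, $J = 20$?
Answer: $92928$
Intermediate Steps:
$X{\left(y,r \right)} = 2 r$
$a = 484$ ($a = \left(9 + \left(1 + 12\right)\right)^{2} = \left(9 + 13\right)^{2} = 22^{2} = 484$)
$v = 232$
$\left(v + X{\left(J,-20 \right)}\right) a = \left(232 + 2 \left(-20\right)\right) 484 = \left(232 - 40\right) 484 = 192 \cdot 484 = 92928$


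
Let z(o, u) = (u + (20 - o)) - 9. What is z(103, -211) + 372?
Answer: 69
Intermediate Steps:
z(o, u) = 11 + u - o (z(o, u) = (20 + u - o) - 9 = 11 + u - o)
z(103, -211) + 372 = (11 - 211 - 1*103) + 372 = (11 - 211 - 103) + 372 = -303 + 372 = 69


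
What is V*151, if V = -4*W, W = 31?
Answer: -18724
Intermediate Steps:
V = -124 (V = -4*31 = -124)
V*151 = -124*151 = -18724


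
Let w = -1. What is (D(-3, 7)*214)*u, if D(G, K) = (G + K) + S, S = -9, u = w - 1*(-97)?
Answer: -102720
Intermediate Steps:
u = 96 (u = -1 - 1*(-97) = -1 + 97 = 96)
D(G, K) = -9 + G + K (D(G, K) = (G + K) - 9 = -9 + G + K)
(D(-3, 7)*214)*u = ((-9 - 3 + 7)*214)*96 = -5*214*96 = -1070*96 = -102720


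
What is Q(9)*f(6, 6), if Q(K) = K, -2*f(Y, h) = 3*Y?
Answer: -81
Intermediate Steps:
f(Y, h) = -3*Y/2
Q(9)*f(6, 6) = 9*(-3/2*6) = 9*(-9) = -81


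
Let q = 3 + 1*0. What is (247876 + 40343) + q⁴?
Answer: 288300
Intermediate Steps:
q = 3 (q = 3 + 0 = 3)
(247876 + 40343) + q⁴ = (247876 + 40343) + 3⁴ = 288219 + 81 = 288300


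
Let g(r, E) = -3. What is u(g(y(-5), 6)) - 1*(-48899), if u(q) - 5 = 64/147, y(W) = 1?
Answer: 7188952/147 ≈ 48904.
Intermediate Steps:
u(q) = 799/147 (u(q) = 5 + 64/147 = 799/147)
u(g(y(-5), 6)) - 1*(-48899) = 799/147 - 1*(-48899) = 799/147 + 48899 = 7188952/147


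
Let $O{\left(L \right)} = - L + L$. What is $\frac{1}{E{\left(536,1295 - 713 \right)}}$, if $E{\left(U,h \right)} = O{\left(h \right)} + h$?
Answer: $\frac{1}{582} \approx 0.0017182$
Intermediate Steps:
$O{\left(L \right)} = 0$
$E{\left(U,h \right)} = h$ ($E{\left(U,h \right)} = 0 + h = h$)
$\frac{1}{E{\left(536,1295 - 713 \right)}} = \frac{1}{1295 - 713} = \frac{1}{582}$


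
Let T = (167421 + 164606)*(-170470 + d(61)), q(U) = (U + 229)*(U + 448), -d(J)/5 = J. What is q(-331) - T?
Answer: 56701898991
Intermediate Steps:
d(J) = -5*J
q(U) = (229 + U)*(448 + U)
T = -56701910925 (T = (167421 + 164606)*(-170470 - 5*61) = 332027*(-170470 - 305) = 332027*(-170775) = -56701910925)
q(-331) - T = (102592 + (-331)**2 + 677*(-331)) - 1*(-56701910925) = (102592 + 109561 - 224087) + 56701910925 = -11934 + 56701910925 = 56701898991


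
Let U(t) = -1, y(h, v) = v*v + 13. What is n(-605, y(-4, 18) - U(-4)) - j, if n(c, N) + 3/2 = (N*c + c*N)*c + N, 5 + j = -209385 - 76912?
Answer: 495439077/2 ≈ 2.4772e+8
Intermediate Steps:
y(h, v) = 13 + v² (y(h, v) = v² + 13 = 13 + v²)
j = -286302 (j = -5 + (-209385 - 76912) = -5 - 286297 = -286302)
n(c, N) = -3/2 + N + 2*N*c² (n(c, N) = -3/2 + ((N*c + c*N)*c + N) = -3/2 + ((N*c + N*c)*c + N) = -3/2 + ((2*N*c)*c + N) = -3/2 + (2*N*c² + N) = -3/2 + (N + 2*N*c²) = -3/2 + N + 2*N*c²)
n(-605, y(-4, 18) - U(-4)) - j = (-3/2 + ((13 + 18²) - 1*(-1)) + 2*((13 + 18²) - 1*(-1))*(-605)²) - 1*(-286302) = (-3/2 + ((13 + 324) + 1) + 2*((13 + 324) + 1)*366025) + 286302 = (-3/2 + (337 + 1) + 2*(337 + 1)*366025) + 286302 = (-3/2 + 338 + 2*338*366025) + 286302 = (-3/2 + 338 + 247432900) + 286302 = 494866473/2 + 286302 = 495439077/2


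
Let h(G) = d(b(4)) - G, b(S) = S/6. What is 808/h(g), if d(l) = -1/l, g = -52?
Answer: 16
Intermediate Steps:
b(S) = S/6 (b(S) = S*(1/6) = S/6)
h(G) = -3/2 - G (h(G) = -1/((1/6)*4) - G = -1/2/3 - G = -1*3/2 - G = -3/2 - G)
808/h(g) = 808/(-3/2 - 1*(-52)) = 808/(-3/2 + 52) = 808/(101/2) = 808*(2/101) = 16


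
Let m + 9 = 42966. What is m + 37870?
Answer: 80827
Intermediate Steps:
m = 42957 (m = -9 + 42966 = 42957)
m + 37870 = 42957 + 37870 = 80827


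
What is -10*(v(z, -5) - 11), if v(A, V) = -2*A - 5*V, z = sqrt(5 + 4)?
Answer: -80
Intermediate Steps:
z = 3 (z = sqrt(9) = 3)
v(A, V) = -5*V - 2*A
-10*(v(z, -5) - 11) = -10*((-5*(-5) - 2*3) - 11) = -10*((25 - 6) - 11) = -10*(19 - 11) = -10*8 = -80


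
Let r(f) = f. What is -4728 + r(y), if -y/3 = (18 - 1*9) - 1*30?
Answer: -4665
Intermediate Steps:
y = 63 (y = -3*((18 - 1*9) - 1*30) = -3*((18 - 9) - 30) = -3*(9 - 30) = -3*(-21) = 63)
-4728 + r(y) = -4728 + 63 = -4665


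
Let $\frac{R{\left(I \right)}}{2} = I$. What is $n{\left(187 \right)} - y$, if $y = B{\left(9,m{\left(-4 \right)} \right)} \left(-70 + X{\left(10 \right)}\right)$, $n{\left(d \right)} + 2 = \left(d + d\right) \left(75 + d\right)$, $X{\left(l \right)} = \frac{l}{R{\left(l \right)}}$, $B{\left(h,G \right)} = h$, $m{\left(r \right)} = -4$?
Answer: $\frac{197223}{2} \approx 98612.0$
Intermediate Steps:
$R{\left(I \right)} = 2 I$
$X{\left(l \right)} = \frac{1}{2}$ ($X{\left(l \right)} = \frac{l}{2 l} = l \frac{1}{2 l} = \frac{1}{2}$)
$n{\left(d \right)} = -2 + 2 d \left(75 + d\right)$ ($n{\left(d \right)} = -2 + \left(d + d\right) \left(75 + d\right) = -2 + 2 d \left(75 + d\right)$)
$y = - \frac{1251}{2}$ ($y = 9 \left(-70 + \frac{1}{2}\right) = 9 \left(- \frac{139}{2}\right) = - \frac{1251}{2} \approx -625.5$)
$n{\left(187 \right)} - y = \left(-2 + 2 \cdot 187^{2} + 150 \cdot 187\right) - - \frac{1251}{2} = \left(-2 + 2 \cdot 34969 + 28050\right) + \frac{1251}{2} = \left(-2 + 69938 + 28050\right) + \frac{1251}{2} = 97986 + \frac{1251}{2} = \frac{197223}{2}$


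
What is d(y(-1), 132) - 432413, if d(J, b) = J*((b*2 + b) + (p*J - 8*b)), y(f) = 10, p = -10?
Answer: -440013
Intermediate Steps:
d(J, b) = J*(-10*J - 5*b) (d(J, b) = J*((b*2 + b) + (-10*J - 8*b)) = J*((2*b + b) + (-10*J - 8*b)) = J*(3*b + (-10*J - 8*b)) = J*(-10*J - 5*b))
d(y(-1), 132) - 432413 = 5*10*(-1*132 - 2*10) - 432413 = 5*10*(-132 - 20) - 432413 = 5*10*(-152) - 432413 = -7600 - 432413 = -440013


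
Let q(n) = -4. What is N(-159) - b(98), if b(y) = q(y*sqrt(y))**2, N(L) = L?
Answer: -175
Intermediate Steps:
b(y) = 16 (b(y) = (-4)**2 = 16)
N(-159) - b(98) = -159 - 1*16 = -159 - 16 = -175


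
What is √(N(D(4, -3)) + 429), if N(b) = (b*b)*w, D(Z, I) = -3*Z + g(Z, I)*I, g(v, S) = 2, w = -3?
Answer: I*√543 ≈ 23.302*I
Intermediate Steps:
D(Z, I) = -3*Z + 2*I
N(b) = -3*b² (N(b) = (b*b)*(-3) = b²*(-3) = -3*b²)
√(N(D(4, -3)) + 429) = √(-3*(-3*4 + 2*(-3))² + 429) = √(-3*(-12 - 6)² + 429) = √(-3*(-18)² + 429) = √(-3*324 + 429) = √(-972 + 429) = √(-543) = I*√543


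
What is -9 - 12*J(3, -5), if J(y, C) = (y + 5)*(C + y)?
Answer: 183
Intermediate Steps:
J(y, C) = (5 + y)*(C + y)
-9 - 12*J(3, -5) = -9 - 12*(3² + 5*(-5) + 5*3 - 5*3) = -9 - 12*(9 - 25 + 15 - 15) = -9 - 12*(-16) = -9 + 192 = 183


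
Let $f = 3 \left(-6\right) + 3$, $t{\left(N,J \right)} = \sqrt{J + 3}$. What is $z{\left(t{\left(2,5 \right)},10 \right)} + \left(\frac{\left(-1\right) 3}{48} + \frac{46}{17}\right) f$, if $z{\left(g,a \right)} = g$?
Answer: $- \frac{10785}{272} + 2 \sqrt{2} \approx -36.822$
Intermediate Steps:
$t{\left(N,J \right)} = \sqrt{3 + J}$
$f = -15$ ($f = -18 + 3 = -15$)
$z{\left(t{\left(2,5 \right)},10 \right)} + \left(\frac{\left(-1\right) 3}{48} + \frac{46}{17}\right) f = \sqrt{3 + 5} + \left(\frac{\left(-1\right) 3}{48} + \frac{46}{17}\right) \left(-15\right) = \sqrt{8} + \left(\left(-3\right) \frac{1}{48} + 46 \cdot \frac{1}{17}\right) \left(-15\right) = 2 \sqrt{2} + \left(- \frac{1}{16} + \frac{46}{17}\right) \left(-15\right) = 2 \sqrt{2} + \frac{719}{272} \left(-15\right) = 2 \sqrt{2} - \frac{10785}{272} = - \frac{10785}{272} + 2 \sqrt{2}$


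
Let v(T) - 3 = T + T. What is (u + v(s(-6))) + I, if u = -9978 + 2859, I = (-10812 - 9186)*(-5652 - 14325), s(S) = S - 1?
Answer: 399492916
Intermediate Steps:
s(S) = -1 + S
I = 399500046 (I = -19998*(-19977) = 399500046)
u = -7119
v(T) = 3 + 2*T (v(T) = 3 + (T + T) = 3 + 2*T)
(u + v(s(-6))) + I = (-7119 + (3 + 2*(-1 - 6))) + 399500046 = (-7119 + (3 + 2*(-7))) + 399500046 = (-7119 + (3 - 14)) + 399500046 = (-7119 - 11) + 399500046 = -7130 + 399500046 = 399492916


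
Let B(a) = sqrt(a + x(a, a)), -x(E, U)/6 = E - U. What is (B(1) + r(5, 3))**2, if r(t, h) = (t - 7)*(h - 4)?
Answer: 9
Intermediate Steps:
x(E, U) = -6*E + 6*U (x(E, U) = -6*(E - U) = -6*E + 6*U)
r(t, h) = (-7 + t)*(-4 + h)
B(a) = sqrt(a) (B(a) = sqrt(a + (-6*a + 6*a)) = sqrt(a + 0) = sqrt(a))
(B(1) + r(5, 3))**2 = (sqrt(1) + (28 - 7*3 - 4*5 + 3*5))**2 = (1 + (28 - 21 - 20 + 15))**2 = (1 + 2)**2 = 3**2 = 9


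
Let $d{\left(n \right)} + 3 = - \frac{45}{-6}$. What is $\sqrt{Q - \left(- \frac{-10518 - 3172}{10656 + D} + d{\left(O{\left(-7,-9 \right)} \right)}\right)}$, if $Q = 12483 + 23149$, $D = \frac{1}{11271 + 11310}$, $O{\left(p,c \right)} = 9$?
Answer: $\frac{\sqrt{8250959359385347538470}}{481246274} \approx 188.75$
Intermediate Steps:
$D = \frac{1}{22581} \approx 4.4285 \cdot 10^{-5}$
$Q = 35632$
$d{\left(n \right)} = \frac{9}{2}$ ($d{\left(n \right)} = -3 - \frac{45}{-6} = -3 - - \frac{15}{2} = -3 + \frac{15}{2} = \frac{9}{2}$)
$\sqrt{Q - \left(- \frac{-10518 - 3172}{10656 + D} + d{\left(O{\left(-7,-9 \right)} \right)}\right)} = \sqrt{35632 - \left(\frac{9}{2} - \frac{-10518 - 3172}{10656 + \frac{1}{22581}}\right)} = \sqrt{35632 - \left(\frac{9}{2} + \frac{13690}{\frac{240623137}{22581}}\right)} = \sqrt{35632 - \frac{2783876013}{481246274}} = \sqrt{\frac{17144983359155}{481246274}} = \frac{\sqrt{8250959359385347538470}}{481246274}$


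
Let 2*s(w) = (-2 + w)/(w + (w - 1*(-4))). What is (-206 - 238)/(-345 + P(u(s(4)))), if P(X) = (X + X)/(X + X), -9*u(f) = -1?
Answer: 111/86 ≈ 1.2907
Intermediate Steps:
s(w) = (-2 + w)/(2*(4 + 2*w)) (s(w) = ((-2 + w)/(w + (w - 1*(-4))))/2 = ((-2 + w)/(w + (w + 4)))/2 = ((-2 + w)/(w + (4 + w)))/2 = ((-2 + w)/(4 + 2*w))/2 = (-2 + w)/(2*(4 + 2*w)))
u(f) = ⅑ (u(f) = -⅑*(-1) = ⅑)
P(X) = 1 (P(X) = (2*X)/((2*X)) = (2*X)*(1/(2*X)) = 1)
(-206 - 238)/(-345 + P(u(s(4)))) = (-206 - 238)/(-345 + 1) = -444/(-344) = -444*(-1/344) = 111/86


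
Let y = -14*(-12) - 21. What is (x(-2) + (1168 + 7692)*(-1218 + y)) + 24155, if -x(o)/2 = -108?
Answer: -9464689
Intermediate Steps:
x(o) = 216 (x(o) = -2*(-108) = 216)
y = 147 (y = 168 - 21 = 147)
(x(-2) + (1168 + 7692)*(-1218 + y)) + 24155 = (216 + (1168 + 7692)*(-1218 + 147)) + 24155 = (216 + 8860*(-1071)) + 24155 = (216 - 9489060) + 24155 = -9488844 + 24155 = -9464689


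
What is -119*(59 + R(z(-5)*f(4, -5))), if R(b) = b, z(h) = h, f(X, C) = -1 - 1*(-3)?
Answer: -5831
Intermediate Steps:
f(X, C) = 2 (f(X, C) = -1 + 3 = 2)
-119*(59 + R(z(-5)*f(4, -5))) = -119*(59 - 5*2) = -119*(59 - 10) = -119*49 = -5831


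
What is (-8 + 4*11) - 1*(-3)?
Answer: 39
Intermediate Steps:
(-8 + 4*11) - 1*(-3) = (-8 + 44) + 3 = 36 + 3 = 39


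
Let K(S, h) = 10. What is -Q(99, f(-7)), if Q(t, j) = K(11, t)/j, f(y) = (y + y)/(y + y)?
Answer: -10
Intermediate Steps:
f(y) = 1 (f(y) = (2*y)/((2*y)) = (2*y)*(1/(2*y)) = 1)
Q(t, j) = 10/j
-Q(99, f(-7)) = -10/1 = -10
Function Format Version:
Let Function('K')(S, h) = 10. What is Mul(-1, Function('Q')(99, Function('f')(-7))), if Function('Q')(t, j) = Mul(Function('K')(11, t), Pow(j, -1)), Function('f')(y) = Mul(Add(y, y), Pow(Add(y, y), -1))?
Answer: -10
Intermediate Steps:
Function('f')(y) = 1 (Function('f')(y) = Mul(Mul(2, y), Pow(Mul(2, y), -1)) = Mul(Mul(2, y), Mul(Rational(1, 2), Pow(y, -1))) = 1)
Function('Q')(t, j) = Mul(10, Pow(j, -1))
Mul(-1, Function('Q')(99, Function('f')(-7))) = Mul(-1, Mul(10, Pow(1, -1))) = Mul(-1, Mul(10, 1)) = Mul(-1, 10) = -10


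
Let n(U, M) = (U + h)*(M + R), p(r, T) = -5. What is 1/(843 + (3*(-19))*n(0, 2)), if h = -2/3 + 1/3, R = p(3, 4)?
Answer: 1/786 ≈ 0.0012723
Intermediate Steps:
R = -5
h = -1/3 (h = -2*1/3 + 1*(1/3) = -2/3 + 1/3 = -1/3 ≈ -0.33333)
n(U, M) = (-5 + M)*(-1/3 + U) (n(U, M) = (U - 1/3)*(M - 5) = (-1/3 + U)*(-5 + M) = (-5 + M)*(-1/3 + U))
1/(843 + (3*(-19))*n(0, 2)) = 1/(843 + (3*(-19))*(5/3 - 5*0 - 1/3*2 + 2*0)) = 1/(843 - 57*(5/3 + 0 - 2/3 + 0)) = 1/(843 - 57*1) = 1/(843 - 57) = 1/786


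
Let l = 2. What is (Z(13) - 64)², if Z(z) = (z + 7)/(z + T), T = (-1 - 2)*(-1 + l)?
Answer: 3844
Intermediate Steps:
T = -3 (T = (-1 - 2)*(-1 + 2) = -3*1 = -3)
Z(z) = (7 + z)/(-3 + z) (Z(z) = (z + 7)/(z - 3) = (7 + z)/(-3 + z))
(Z(13) - 64)² = ((7 + 13)/(-3 + 13) - 64)² = (20/10 - 64)² = ((⅒)*20 - 64)² = (2 - 64)² = (-62)² = 3844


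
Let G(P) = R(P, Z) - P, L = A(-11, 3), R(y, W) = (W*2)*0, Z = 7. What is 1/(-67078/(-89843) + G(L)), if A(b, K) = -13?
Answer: 89843/1235037 ≈ 0.072745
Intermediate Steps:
R(y, W) = 0 (R(y, W) = (2*W)*0 = 0)
L = -13
G(P) = -P (G(P) = 0 - P = -P)
1/(-67078/(-89843) + G(L)) = 1/(-67078/(-89843) - 1*(-13)) = 1/(-67078*(-1/89843) + 13) = 1/(67078/89843 + 13) = 1/(1235037/89843) = 89843/1235037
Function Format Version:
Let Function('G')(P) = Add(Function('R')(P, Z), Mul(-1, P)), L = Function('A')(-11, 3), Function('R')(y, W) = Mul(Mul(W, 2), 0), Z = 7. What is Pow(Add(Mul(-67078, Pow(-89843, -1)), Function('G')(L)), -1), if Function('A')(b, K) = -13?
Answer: Rational(89843, 1235037) ≈ 0.072745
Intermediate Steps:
Function('R')(y, W) = 0 (Function('R')(y, W) = Mul(Mul(2, W), 0) = 0)
L = -13
Function('G')(P) = Mul(-1, P) (Function('G')(P) = Add(0, Mul(-1, P)) = Mul(-1, P))
Pow(Add(Mul(-67078, Pow(-89843, -1)), Function('G')(L)), -1) = Pow(Add(Mul(-67078, Pow(-89843, -1)), Mul(-1, -13)), -1) = Pow(Add(Mul(-67078, Rational(-1, 89843)), 13), -1) = Pow(Add(Rational(67078, 89843), 13), -1) = Pow(Rational(1235037, 89843), -1) = Rational(89843, 1235037)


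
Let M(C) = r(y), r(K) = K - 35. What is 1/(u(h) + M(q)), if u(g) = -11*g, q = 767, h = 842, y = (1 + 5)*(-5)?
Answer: -1/9327 ≈ -0.00010722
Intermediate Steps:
y = -30 (y = 6*(-5) = -30)
r(K) = -35 + K
M(C) = -65 (M(C) = -35 - 30 = -65)
1/(u(h) + M(q)) = 1/(-11*842 - 65) = 1/(-9262 - 65) = 1/(-9327) = -1/9327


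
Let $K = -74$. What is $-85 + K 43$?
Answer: $-3267$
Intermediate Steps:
$-85 + K 43 = -85 - 3182 = -3267$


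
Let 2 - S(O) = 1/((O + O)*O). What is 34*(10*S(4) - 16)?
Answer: 1003/8 ≈ 125.38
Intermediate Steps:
S(O) = 2 - 1/(2*O**2) (S(O) = 2 - 1/((O + O)*O) = 2 - 1/((2*O)*O) = 2 - 1/(2*O**2))
34*(10*S(4) - 16) = 34*(10*(2 - 1/2/4**2) - 16) = 34*(10*(2 - 1/2*1/16) - 16) = 34*(10*(2 - 1/32) - 16) = 34*(10*(63/32) - 16) = 34*(315/16 - 16) = 34*(59/16) = 1003/8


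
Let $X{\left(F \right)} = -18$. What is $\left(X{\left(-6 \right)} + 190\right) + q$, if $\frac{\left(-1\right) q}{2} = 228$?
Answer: $-284$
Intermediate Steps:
$q = -456$ ($q = \left(-2\right) 228 = -456$)
$\left(X{\left(-6 \right)} + 190\right) + q = \left(-18 + 190\right) - 456 = 172 - 456 = -284$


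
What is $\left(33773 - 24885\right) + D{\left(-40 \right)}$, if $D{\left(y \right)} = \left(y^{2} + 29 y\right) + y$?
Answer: $9288$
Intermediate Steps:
$D{\left(y \right)} = y^{2} + 30 y$
$\left(33773 - 24885\right) + D{\left(-40 \right)} = \left(33773 - 24885\right) - 40 \left(30 - 40\right) = 8888 - -400 = 8888 + 400 = 9288$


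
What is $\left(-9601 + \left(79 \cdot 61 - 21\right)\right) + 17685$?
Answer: $12882$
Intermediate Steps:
$\left(-9601 + \left(79 \cdot 61 - 21\right)\right) + 17685 = \left(-9601 + \left(4819 - 21\right)\right) + 17685 = \left(-9601 + 4798\right) + 17685 = -4803 + 17685 = 12882$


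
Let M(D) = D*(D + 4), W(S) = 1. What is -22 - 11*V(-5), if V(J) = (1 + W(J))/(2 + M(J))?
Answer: -176/7 ≈ -25.143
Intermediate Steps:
M(D) = D*(4 + D)
V(J) = 2/(2 + J*(4 + J)) (V(J) = (1 + 1)/(2 + J*(4 + J)) = 2/(2 + J*(4 + J)))
-22 - 11*V(-5) = -22 - 22/(2 - 5*(4 - 5)) = -22 - 22/(2 - 5*(-1)) = -22 - 22/(2 + 5) = -22 - 22/7 = -176/7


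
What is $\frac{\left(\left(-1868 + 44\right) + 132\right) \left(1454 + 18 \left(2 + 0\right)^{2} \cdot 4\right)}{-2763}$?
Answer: $\frac{327496}{307} \approx 1066.8$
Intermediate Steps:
$\frac{\left(\left(-1868 + 44\right) + 132\right) \left(1454 + 18 \left(2 + 0\right)^{2} \cdot 4\right)}{-2763} = \left(-1824 + 132\right) \left(1454 + 18 \cdot 2^{2} \cdot 4\right) \left(- \frac{1}{2763}\right) = - 1692 \left(1454 + 18 \cdot 4 \cdot 4\right) \left(- \frac{1}{2763}\right) = - 1692 \left(1454 + 72 \cdot 4\right) \left(- \frac{1}{2763}\right) = - 1692 \left(1454 + 288\right) \left(- \frac{1}{2763}\right) = \left(-1692\right) 1742 \left(- \frac{1}{2763}\right) = \left(-2947464\right) \left(- \frac{1}{2763}\right) = \frac{327496}{307}$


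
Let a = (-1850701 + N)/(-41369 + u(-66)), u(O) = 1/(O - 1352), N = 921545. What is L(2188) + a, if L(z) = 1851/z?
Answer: 2991366499897/128350799684 ≈ 23.306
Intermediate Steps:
u(O) = 1/(-1352 + O)
a = 1317543208/58661243 (a = (-1850701 + 921545)/(-41369 + 1/(-1352 - 66)) = -929156/(-41369 + 1/(-1418)) = -929156/(-41369 - 1/1418) = -929156/(-58661243/1418) = -929156*(-1418/58661243) = 1317543208/58661243 ≈ 22.460)
L(2188) + a = 1851/2188 + 1317543208/58661243 = 2991366499897/128350799684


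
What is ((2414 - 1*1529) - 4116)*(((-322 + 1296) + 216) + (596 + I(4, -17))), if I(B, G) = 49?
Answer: -5928885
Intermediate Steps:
((2414 - 1*1529) - 4116)*(((-322 + 1296) + 216) + (596 + I(4, -17))) = ((2414 - 1*1529) - 4116)*(((-322 + 1296) + 216) + (596 + 49)) = ((2414 - 1529) - 4116)*((974 + 216) + 645) = (885 - 4116)*(1190 + 645) = -3231*1835 = -5928885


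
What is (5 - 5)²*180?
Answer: 0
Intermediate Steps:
(5 - 5)²*180 = 0²*180 = 0*180 = 0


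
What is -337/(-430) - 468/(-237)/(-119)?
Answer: 3101057/4042430 ≈ 0.76713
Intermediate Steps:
-337/(-430) - 468/(-237)/(-119) = -337*(-1/430) - 468*(-1/237)*(-1/119) = 337/430 + (156/79)*(-1/119) = 337/430 - 156/9401 = 3101057/4042430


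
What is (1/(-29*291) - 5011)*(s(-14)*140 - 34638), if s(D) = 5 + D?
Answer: 506016173780/2813 ≈ 1.7988e+8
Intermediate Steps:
(1/(-29*291) - 5011)*(s(-14)*140 - 34638) = (1/(-29*291) - 5011)*((5 - 14)*140 - 34638) = (1/(-8439) - 5011)*(-9*140 - 34638) = (-1/8439 - 5011)*(-1260 - 34638) = -42287830/8439*(-35898) = 506016173780/2813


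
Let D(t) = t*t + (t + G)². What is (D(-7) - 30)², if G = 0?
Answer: 4624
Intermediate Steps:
D(t) = 2*t² (D(t) = t*t + (t + 0)² = t² + t² = 2*t²)
(D(-7) - 30)² = (2*(-7)² - 30)² = (2*49 - 30)² = (98 - 30)² = 68² = 4624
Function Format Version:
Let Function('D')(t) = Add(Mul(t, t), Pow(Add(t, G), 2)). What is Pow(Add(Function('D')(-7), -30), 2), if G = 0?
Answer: 4624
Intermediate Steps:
Function('D')(t) = Mul(2, Pow(t, 2)) (Function('D')(t) = Add(Mul(t, t), Pow(Add(t, 0), 2)) = Add(Pow(t, 2), Pow(t, 2)) = Mul(2, Pow(t, 2)))
Pow(Add(Function('D')(-7), -30), 2) = Pow(Add(Mul(2, Pow(-7, 2)), -30), 2) = Pow(Add(Mul(2, 49), -30), 2) = Pow(Add(98, -30), 2) = Pow(68, 2) = 4624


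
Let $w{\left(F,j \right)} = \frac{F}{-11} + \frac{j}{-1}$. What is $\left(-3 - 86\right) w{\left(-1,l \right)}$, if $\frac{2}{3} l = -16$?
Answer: $- \frac{23585}{11} \approx -2144.1$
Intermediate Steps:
$l = -24$ ($l = \frac{3}{2} \left(-16\right) = -24$)
$w{\left(F,j \right)} = - j - \frac{F}{11}$ ($w{\left(F,j \right)} = F \left(- \frac{1}{11}\right) + j \left(-1\right) = - \frac{F}{11} - j = - j - \frac{F}{11}$)
$\left(-3 - 86\right) w{\left(-1,l \right)} = \left(-3 - 86\right) \left(\left(-1\right) \left(-24\right) - - \frac{1}{11}\right) = \left(-3 - 86\right) \left(24 + \frac{1}{11}\right) = \left(-89\right) \frac{265}{11} = - \frac{23585}{11}$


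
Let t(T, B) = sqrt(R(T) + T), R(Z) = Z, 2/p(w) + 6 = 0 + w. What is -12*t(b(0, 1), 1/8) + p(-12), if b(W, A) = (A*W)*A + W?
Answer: -1/9 ≈ -0.11111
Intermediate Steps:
p(w) = 2/(-6 + w) (p(w) = 2/(-6 + (0 + w)) = 2/(-6 + w))
b(W, A) = W + W*A**2 (b(W, A) = W*A**2 + W = W + W*A**2)
t(T, B) = sqrt(2)*sqrt(T) (t(T, B) = sqrt(T + T) = sqrt(2*T) = sqrt(2)*sqrt(T))
-12*t(b(0, 1), 1/8) + p(-12) = -12*sqrt(2)*sqrt(0*(1 + 1**2)) + 2/(-6 - 12) = -12*sqrt(2)*sqrt(0*(1 + 1)) + 2/(-18) = -12*sqrt(2)*sqrt(0*2) + 2*(-1/18) = -12*sqrt(2)*sqrt(0) - 1/9 = -12*sqrt(2)*0 - 1/9 = -12*0 - 1/9 = 0 - 1/9 = -1/9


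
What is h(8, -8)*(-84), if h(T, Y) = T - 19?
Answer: 924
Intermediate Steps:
h(T, Y) = -19 + T
h(8, -8)*(-84) = (-19 + 8)*(-84) = -11*(-84) = 924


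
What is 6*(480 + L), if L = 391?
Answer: 5226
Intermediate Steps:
6*(480 + L) = 6*(480 + 391) = 6*871 = 5226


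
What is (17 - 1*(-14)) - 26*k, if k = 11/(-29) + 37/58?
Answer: 704/29 ≈ 24.276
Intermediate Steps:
k = 15/58 (k = 11*(-1/29) + 37*(1/58) = -11/29 + 37/58 = 15/58 ≈ 0.25862)
(17 - 1*(-14)) - 26*k = (17 - 1*(-14)) - 26*15/58 = (17 + 14) - 195/29 = 31 - 195/29 = 704/29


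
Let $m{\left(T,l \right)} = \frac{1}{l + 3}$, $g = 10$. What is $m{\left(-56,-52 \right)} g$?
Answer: $- \frac{10}{49} \approx -0.20408$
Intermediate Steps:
$m{\left(T,l \right)} = \frac{1}{3 + l}$
$m{\left(-56,-52 \right)} g = \frac{1}{3 - 52} \cdot 10 = \frac{1}{-49} \cdot 10 = \left(- \frac{1}{49}\right) 10 = - \frac{10}{49}$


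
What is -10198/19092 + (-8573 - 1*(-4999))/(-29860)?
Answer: -14767342/35630445 ≈ -0.41446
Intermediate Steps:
-10198/19092 + (-8573 - 1*(-4999))/(-29860) = -10198*1/19092 + (-8573 + 4999)*(-1/29860) = -5099/9546 - 3574*(-1/29860) = -5099/9546 + 1787/14930 = -14767342/35630445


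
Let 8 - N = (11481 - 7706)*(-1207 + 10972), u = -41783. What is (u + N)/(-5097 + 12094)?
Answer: -36904650/6997 ≈ -5274.4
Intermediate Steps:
N = -36862867 (N = 8 - (11481 - 7706)*(-1207 + 10972) = 8 - 3775*9765 = 8 - 1*36862875 = 8 - 36862875 = -36862867)
(u + N)/(-5097 + 12094) = (-41783 - 36862867)/(-5097 + 12094) = -36904650/6997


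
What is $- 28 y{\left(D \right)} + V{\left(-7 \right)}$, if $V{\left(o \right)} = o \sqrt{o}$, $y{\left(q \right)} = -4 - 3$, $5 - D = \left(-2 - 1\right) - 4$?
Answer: $196 - 7 i \sqrt{7} \approx 196.0 - 18.52 i$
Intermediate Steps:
$D = 12$ ($D = 5 - \left(\left(-2 - 1\right) - 4\right) = 5 - \left(-3 - 4\right) = 5 - -7 = 5 + 7 = 12$)
$y{\left(q \right)} = -7$ ($y{\left(q \right)} = -4 - 3 = -7$)
$V{\left(o \right)} = o^{\frac{3}{2}}$
$- 28 y{\left(D \right)} + V{\left(-7 \right)} = \left(-28\right) \left(-7\right) + \left(-7\right)^{\frac{3}{2}} = 196 - 7 i \sqrt{7}$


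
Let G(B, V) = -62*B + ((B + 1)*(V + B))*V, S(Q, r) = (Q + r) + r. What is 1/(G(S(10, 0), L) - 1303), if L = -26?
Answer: 1/2653 ≈ 0.00037693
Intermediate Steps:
S(Q, r) = Q + 2*r
G(B, V) = -62*B + V*(1 + B)*(B + V) (G(B, V) = -62*B + ((1 + B)*(B + V))*V = -62*B + V*(1 + B)*(B + V))
1/(G(S(10, 0), L) - 1303) = 1/(((-26)² - 62*(10 + 2*0) + (10 + 2*0)*(-26) + (10 + 2*0)*(-26)² - 26*(10 + 2*0)²) - 1303) = 1/((676 - 62*(10 + 0) + (10 + 0)*(-26) + (10 + 0)*676 - 26*(10 + 0)²) - 1303) = 1/((676 - 62*10 + 10*(-26) + 10*676 - 26*10²) - 1303) = 1/((676 - 620 - 260 + 6760 - 26*100) - 1303) = 1/((676 - 620 - 260 + 6760 - 2600) - 1303) = 1/(3956 - 1303) = 1/2653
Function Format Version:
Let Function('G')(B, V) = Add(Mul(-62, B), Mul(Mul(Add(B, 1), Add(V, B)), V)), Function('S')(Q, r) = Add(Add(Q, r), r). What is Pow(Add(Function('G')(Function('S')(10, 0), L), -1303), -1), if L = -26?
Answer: Rational(1, 2653) ≈ 0.00037693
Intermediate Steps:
Function('S')(Q, r) = Add(Q, Mul(2, r))
Function('G')(B, V) = Add(Mul(-62, B), Mul(V, Add(1, B), Add(B, V))) (Function('G')(B, V) = Add(Mul(-62, B), Mul(Mul(Add(1, B), Add(B, V)), V)) = Add(Mul(-62, B), Mul(V, Add(1, B), Add(B, V))))
Pow(Add(Function('G')(Function('S')(10, 0), L), -1303), -1) = Pow(Add(Add(Pow(-26, 2), Mul(-62, Add(10, Mul(2, 0))), Mul(Add(10, Mul(2, 0)), -26), Mul(Add(10, Mul(2, 0)), Pow(-26, 2)), Mul(-26, Pow(Add(10, Mul(2, 0)), 2))), -1303), -1) = Pow(Add(Add(676, Mul(-62, Add(10, 0)), Mul(Add(10, 0), -26), Mul(Add(10, 0), 676), Mul(-26, Pow(Add(10, 0), 2))), -1303), -1) = Pow(Add(Add(676, Mul(-62, 10), Mul(10, -26), Mul(10, 676), Mul(-26, Pow(10, 2))), -1303), -1) = Pow(Add(Add(676, -620, -260, 6760, Mul(-26, 100)), -1303), -1) = Pow(Add(Add(676, -620, -260, 6760, -2600), -1303), -1) = Pow(Add(3956, -1303), -1) = Pow(2653, -1) = Rational(1, 2653)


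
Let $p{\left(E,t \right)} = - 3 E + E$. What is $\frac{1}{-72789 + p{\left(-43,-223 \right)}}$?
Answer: $- \frac{1}{72703} \approx -1.3755 \cdot 10^{-5}$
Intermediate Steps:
$p{\left(E,t \right)} = - 2 E$
$\frac{1}{-72789 + p{\left(-43,-223 \right)}} = \frac{1}{-72789 - -86} = \frac{1}{-72789 + 86} = \frac{1}{-72703} = - \frac{1}{72703}$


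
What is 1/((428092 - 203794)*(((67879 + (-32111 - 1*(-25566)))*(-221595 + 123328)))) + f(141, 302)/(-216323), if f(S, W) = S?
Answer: -190613431725591527/292440208447718725212 ≈ -0.00065180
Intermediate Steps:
1/((428092 - 203794)*(((67879 + (-32111 - 1*(-25566)))*(-221595 + 123328)))) + f(141, 302)/(-216323) = 1/((428092 - 203794)*(((67879 + (-32111 - 1*(-25566)))*(-221595 + 123328)))) + 141/(-216323) = 1/(224298*(((67879 + (-32111 + 25566))*(-98267)))) + 141*(-1/216323) = 1/(224298*(((67879 - 6545)*(-98267)))) - 141/216323 = 1/(224298*((61334*(-98267)))) - 141/216323 = (1/224298)/(-6027108178) - 141/216323 = (1/224298)*(-1/6027108178) - 141/216323 = -1/1351868310109044 - 141/216323 = -190613431725591527/292440208447718725212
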